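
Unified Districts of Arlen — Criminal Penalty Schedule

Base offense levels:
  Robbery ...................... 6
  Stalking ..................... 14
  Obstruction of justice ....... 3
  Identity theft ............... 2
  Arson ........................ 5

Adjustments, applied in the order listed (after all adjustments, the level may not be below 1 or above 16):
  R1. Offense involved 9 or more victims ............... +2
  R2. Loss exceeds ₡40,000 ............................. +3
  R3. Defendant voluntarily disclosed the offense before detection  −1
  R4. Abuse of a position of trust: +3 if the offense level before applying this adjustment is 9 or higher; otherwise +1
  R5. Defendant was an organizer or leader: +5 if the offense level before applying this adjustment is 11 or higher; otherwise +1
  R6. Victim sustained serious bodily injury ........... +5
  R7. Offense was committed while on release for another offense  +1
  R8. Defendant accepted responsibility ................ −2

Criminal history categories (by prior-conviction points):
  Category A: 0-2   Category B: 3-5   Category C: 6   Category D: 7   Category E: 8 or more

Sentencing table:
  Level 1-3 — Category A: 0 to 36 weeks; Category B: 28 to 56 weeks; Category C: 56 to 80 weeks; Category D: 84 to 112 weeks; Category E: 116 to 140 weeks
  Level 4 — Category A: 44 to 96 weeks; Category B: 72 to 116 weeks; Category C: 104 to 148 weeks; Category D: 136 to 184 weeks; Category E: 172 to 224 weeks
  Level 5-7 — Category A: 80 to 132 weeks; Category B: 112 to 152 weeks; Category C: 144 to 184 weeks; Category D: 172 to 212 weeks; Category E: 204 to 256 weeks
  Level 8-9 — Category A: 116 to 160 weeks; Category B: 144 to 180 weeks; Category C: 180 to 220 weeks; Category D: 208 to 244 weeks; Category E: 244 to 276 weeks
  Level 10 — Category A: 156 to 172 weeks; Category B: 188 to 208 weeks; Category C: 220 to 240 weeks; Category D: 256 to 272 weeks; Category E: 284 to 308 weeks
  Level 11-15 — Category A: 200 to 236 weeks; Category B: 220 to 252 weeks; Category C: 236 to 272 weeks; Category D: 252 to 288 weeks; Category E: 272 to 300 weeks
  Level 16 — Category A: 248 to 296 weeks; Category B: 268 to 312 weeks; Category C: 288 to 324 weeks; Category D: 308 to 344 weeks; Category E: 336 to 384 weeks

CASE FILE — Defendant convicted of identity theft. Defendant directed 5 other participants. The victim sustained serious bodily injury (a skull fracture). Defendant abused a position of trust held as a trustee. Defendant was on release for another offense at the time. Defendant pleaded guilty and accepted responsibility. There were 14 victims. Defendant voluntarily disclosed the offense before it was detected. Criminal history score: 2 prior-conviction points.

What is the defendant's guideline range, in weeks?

Base offense level for identity theft: 2.
R1 applies: 2 + 2 = 4.
R3 applies: 4 − 1 = 3.
R4 applies (level before this adjustment is 3 < 9, so +1): 3 + 1 = 4.
R5 applies (level before this adjustment is 4 < 11, so +1): 4 + 1 = 5.
R6 applies: 5 + 5 = 10.
R7 applies: 10 + 1 = 11.
R8 applies: 11 − 2 = 9.
Final offense level: 9.
Criminal history: 2 prior points → Category A (0-2).
Level 9 falls in the 8-9 band.
Grid: Level 8-9 × Category A = 116-160 weeks.

116-160 weeks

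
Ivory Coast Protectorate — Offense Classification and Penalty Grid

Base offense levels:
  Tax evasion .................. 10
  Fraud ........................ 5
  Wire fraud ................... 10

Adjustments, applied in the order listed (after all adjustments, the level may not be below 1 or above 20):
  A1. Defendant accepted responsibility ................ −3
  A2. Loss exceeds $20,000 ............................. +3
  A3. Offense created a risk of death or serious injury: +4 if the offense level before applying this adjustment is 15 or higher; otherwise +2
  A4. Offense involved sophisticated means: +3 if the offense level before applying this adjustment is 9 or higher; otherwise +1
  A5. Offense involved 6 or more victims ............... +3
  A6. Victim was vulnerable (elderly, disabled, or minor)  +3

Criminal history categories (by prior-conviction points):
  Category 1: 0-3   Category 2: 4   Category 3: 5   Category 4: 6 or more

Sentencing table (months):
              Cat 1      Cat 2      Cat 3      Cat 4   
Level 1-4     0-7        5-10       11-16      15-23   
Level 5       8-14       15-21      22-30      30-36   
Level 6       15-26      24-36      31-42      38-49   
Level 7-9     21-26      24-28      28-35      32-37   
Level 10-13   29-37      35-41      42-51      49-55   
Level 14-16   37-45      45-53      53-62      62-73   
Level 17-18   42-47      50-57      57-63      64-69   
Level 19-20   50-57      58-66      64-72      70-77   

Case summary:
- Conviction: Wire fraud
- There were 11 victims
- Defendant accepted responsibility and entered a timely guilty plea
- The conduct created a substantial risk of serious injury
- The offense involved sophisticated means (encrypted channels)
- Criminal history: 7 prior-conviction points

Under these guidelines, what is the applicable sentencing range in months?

Base offense level for wire fraud: 10.
A1 applies: 10 − 3 = 7.
A3 applies (level before this adjustment is 7 < 15, so +2): 7 + 2 = 9.
A4 applies (level before this adjustment is 9 ≥ 9, so +3): 9 + 3 = 12.
A5 applies: 12 + 3 = 15.
A6 does not apply.
Final offense level: 15.
Criminal history: 7 prior points → Category 4 (6+).
Level 15 falls in the 14-16 band.
Grid: Level 14-16 × Category 4 = 62-73 months.

62-73 months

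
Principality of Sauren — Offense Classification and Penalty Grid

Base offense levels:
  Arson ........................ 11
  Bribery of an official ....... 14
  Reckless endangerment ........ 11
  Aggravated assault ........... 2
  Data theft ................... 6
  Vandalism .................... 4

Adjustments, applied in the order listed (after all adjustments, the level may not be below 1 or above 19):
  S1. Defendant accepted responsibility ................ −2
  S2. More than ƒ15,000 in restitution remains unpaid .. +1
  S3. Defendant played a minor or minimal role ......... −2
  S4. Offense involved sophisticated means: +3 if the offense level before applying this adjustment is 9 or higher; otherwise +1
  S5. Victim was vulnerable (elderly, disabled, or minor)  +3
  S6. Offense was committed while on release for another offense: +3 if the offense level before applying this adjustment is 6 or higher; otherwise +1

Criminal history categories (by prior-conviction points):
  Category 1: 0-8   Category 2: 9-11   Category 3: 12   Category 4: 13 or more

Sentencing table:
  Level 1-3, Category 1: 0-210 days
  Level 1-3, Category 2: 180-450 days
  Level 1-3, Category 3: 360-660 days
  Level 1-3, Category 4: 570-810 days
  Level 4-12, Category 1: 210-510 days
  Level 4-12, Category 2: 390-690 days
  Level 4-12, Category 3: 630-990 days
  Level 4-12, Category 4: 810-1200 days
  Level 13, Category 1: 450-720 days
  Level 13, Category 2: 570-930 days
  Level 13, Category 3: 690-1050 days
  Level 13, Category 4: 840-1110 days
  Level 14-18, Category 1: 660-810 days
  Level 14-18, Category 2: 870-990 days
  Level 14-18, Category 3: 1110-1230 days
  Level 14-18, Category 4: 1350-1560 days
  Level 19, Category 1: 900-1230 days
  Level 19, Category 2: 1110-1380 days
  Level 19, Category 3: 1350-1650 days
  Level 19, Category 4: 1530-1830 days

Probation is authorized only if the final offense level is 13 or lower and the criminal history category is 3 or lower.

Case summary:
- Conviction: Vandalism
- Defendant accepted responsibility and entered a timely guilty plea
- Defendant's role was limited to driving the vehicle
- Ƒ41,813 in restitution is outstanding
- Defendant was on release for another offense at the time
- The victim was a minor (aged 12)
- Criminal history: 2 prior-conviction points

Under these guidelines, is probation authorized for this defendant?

Yes

Base offense level for vandalism: 4.
S1 applies: 4 − 2 = 2.
S2 applies: 2 + 1 = 3.
S3 applies: 3 − 2 = 1.
S4 does not apply.
S5 applies: 1 + 3 = 4.
S6 applies (level before this adjustment is 4 < 6, so +1): 4 + 1 = 5.
Final offense level: 5.
Criminal history: 2 prior points → Category 1 (0-8).
Level 5 falls in the 4-12 band.
Grid: Level 4-12 × Category 1 = 210-510 days.
Probation check: level 5 ≤ 13 and category 1 ≤ 3 → eligible.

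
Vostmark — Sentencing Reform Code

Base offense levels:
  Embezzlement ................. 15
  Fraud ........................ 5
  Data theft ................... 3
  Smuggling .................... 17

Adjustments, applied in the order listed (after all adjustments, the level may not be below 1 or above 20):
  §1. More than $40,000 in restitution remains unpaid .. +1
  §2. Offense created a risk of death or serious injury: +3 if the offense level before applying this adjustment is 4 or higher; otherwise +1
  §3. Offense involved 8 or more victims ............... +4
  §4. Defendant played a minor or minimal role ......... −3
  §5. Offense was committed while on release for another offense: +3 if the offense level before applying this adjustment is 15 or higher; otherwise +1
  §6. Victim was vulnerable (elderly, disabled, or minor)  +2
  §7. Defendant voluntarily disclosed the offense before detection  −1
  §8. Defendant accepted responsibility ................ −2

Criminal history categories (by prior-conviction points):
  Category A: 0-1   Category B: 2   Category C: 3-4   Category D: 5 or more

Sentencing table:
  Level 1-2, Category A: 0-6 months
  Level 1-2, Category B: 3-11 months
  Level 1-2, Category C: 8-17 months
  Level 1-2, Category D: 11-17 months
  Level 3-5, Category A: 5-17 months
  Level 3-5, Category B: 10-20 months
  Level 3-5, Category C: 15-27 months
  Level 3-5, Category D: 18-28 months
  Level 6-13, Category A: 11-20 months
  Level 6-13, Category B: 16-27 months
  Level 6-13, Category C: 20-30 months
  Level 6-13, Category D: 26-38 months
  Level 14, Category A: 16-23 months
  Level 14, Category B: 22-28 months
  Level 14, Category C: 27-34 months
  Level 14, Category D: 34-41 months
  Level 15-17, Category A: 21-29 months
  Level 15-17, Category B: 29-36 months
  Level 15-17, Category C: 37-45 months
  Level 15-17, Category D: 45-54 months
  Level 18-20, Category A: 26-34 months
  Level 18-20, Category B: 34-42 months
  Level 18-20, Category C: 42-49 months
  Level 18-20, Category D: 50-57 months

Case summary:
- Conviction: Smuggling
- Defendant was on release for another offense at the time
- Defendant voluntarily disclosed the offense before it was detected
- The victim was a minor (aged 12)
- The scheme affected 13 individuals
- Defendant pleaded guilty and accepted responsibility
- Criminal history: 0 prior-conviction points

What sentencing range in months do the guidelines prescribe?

26-34 months

Base offense level for smuggling: 17.
§1 does not apply.
§3 applies: 17 + 4 = 21.
§4 does not apply.
§5 applies (level before this adjustment is 21 ≥ 15, so +3): 21 + 3 = 24.
§6 applies: 24 + 2 = 26.
§7 applies: 26 − 1 = 25.
§8 applies: 25 − 2 = 23.
Level 23 exceeds the maximum of 20; capped at 20.
Final offense level: 20.
Criminal history: 0 prior points → Category A (0-1).
Level 20 falls in the 18-20 band.
Grid: Level 18-20 × Category A = 26-34 months.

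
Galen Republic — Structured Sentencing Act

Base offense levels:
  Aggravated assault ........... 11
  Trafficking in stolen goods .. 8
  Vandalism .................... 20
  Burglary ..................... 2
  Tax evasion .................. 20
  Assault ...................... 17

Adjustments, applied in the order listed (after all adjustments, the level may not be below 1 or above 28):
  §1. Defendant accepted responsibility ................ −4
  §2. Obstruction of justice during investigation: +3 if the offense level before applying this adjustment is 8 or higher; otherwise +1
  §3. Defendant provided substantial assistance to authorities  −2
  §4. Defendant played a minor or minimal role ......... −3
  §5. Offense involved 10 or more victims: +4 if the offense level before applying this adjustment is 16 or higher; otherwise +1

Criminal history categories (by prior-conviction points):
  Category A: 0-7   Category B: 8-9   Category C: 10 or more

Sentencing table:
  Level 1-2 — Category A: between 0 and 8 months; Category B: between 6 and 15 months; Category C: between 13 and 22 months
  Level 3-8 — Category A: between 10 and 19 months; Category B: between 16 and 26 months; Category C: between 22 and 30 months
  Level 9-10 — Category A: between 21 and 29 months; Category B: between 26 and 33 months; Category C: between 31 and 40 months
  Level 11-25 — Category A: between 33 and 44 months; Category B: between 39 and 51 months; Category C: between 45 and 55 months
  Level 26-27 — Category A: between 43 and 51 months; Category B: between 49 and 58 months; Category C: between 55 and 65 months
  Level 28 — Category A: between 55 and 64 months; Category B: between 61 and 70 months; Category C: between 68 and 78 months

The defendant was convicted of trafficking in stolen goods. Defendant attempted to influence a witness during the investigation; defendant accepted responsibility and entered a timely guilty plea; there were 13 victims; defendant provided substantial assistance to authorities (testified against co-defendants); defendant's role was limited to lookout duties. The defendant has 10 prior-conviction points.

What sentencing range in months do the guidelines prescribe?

13-22 months

Base offense level for trafficking in stolen goods: 8.
§1 applies: 8 − 4 = 4.
§2 applies (level before this adjustment is 4 < 8, so +1): 4 + 1 = 5.
§3 applies: 5 − 2 = 3.
§4 applies: 3 − 3 = 0.
§5 applies (level before this adjustment is 0 < 16, so +1): 0 + 1 = 1.
Final offense level: 1.
Criminal history: 10 prior points → Category C (10+).
Level 1 falls in the 1-2 band.
Grid: Level 1-2 × Category C = 13-22 months.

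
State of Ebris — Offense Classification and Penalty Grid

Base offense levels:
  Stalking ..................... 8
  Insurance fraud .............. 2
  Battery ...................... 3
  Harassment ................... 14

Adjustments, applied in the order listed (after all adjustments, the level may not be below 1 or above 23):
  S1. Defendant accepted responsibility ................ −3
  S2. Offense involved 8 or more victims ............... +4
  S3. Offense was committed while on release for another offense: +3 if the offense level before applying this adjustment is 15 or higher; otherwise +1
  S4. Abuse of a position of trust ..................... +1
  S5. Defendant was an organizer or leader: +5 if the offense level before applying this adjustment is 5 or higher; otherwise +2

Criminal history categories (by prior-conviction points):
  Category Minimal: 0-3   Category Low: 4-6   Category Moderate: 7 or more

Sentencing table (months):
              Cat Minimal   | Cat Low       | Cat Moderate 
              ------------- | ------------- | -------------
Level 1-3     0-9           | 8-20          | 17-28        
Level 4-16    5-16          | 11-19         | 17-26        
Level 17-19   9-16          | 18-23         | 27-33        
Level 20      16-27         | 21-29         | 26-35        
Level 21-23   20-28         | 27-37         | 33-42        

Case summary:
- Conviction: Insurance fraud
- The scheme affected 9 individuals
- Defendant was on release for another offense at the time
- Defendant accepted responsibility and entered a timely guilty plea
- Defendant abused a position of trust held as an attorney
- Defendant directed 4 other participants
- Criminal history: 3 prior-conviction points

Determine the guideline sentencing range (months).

5-16 months

Base offense level for insurance fraud: 2.
S1 applies: 2 − 3 = -1.
S2 applies: -1 + 4 = 3.
S3 applies (level before this adjustment is 3 < 15, so +1): 3 + 1 = 4.
S4 applies: 4 + 1 = 5.
S5 applies (level before this adjustment is 5 ≥ 5, so +5): 5 + 5 = 10.
Final offense level: 10.
Criminal history: 3 prior points → Category Minimal (0-3).
Level 10 falls in the 4-16 band.
Grid: Level 4-16 × Category Minimal = 5-16 months.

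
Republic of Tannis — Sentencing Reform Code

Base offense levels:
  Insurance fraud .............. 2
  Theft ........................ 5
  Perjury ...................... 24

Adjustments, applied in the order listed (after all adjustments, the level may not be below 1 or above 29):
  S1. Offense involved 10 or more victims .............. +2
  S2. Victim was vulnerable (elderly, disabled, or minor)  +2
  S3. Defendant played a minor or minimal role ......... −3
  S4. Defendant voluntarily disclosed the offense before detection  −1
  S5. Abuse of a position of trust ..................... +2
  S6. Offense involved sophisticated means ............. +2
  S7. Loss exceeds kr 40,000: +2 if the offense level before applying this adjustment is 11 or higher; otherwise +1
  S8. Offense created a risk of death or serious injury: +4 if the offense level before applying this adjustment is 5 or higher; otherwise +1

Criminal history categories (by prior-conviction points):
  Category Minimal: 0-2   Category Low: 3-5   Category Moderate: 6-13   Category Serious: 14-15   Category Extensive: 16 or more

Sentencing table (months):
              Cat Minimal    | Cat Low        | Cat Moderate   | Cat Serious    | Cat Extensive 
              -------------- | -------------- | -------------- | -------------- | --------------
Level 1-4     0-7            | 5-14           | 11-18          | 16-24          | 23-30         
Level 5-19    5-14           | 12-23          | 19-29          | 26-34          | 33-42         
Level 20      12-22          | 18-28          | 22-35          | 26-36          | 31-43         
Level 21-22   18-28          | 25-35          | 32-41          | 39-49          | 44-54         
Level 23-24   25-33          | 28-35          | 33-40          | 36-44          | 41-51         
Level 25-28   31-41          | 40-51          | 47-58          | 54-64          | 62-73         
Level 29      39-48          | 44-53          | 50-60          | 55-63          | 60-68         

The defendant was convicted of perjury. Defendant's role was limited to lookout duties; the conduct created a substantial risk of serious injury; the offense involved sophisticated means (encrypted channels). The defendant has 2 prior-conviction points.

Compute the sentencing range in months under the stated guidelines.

31-41 months

Base offense level for perjury: 24.
S3 applies: 24 − 3 = 21.
S5 does not apply.
S6 applies: 21 + 2 = 23.
S7 does not apply.
S8 applies (level before this adjustment is 23 ≥ 5, so +4): 23 + 4 = 27.
Final offense level: 27.
Criminal history: 2 prior points → Category Minimal (0-2).
Level 27 falls in the 25-28 band.
Grid: Level 25-28 × Category Minimal = 31-41 months.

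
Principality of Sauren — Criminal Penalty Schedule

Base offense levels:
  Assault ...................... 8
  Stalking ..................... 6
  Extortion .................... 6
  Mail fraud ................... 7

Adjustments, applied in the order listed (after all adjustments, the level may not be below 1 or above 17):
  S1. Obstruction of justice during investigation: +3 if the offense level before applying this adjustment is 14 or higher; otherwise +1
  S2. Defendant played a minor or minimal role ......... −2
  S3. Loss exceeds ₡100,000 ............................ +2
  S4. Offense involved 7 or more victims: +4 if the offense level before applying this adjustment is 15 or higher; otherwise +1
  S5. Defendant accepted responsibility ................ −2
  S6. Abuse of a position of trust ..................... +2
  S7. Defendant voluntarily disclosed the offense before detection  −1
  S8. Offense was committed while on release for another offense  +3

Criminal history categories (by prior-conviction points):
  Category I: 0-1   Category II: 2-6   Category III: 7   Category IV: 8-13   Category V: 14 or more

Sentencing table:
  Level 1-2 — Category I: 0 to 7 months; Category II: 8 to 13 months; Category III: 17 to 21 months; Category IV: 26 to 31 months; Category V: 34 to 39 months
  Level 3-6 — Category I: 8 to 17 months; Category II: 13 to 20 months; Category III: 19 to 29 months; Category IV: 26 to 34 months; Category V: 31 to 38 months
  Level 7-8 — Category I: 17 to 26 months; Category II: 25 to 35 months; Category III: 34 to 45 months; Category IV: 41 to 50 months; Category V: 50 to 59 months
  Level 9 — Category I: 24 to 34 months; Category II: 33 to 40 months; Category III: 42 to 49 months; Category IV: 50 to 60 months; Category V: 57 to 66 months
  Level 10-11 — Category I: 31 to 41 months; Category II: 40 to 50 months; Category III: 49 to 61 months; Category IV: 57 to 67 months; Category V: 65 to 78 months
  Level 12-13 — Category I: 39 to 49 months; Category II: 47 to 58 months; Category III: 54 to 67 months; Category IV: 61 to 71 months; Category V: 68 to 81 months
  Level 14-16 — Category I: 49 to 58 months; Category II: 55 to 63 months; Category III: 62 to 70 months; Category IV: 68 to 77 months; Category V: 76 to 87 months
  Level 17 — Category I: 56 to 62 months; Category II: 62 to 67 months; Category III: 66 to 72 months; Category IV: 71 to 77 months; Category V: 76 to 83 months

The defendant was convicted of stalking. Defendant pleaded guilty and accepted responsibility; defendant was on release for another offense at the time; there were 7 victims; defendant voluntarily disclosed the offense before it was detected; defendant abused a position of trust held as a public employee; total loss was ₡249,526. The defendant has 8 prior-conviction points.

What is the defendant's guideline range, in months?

57-67 months

Base offense level for stalking: 6.
S3 applies: 6 + 2 = 8.
S4 applies (level before this adjustment is 8 < 15, so +1): 8 + 1 = 9.
S5 applies: 9 − 2 = 7.
S6 applies: 7 + 2 = 9.
S7 applies: 9 − 1 = 8.
S8 applies: 8 + 3 = 11.
Final offense level: 11.
Criminal history: 8 prior points → Category IV (8-13).
Level 11 falls in the 10-11 band.
Grid: Level 10-11 × Category IV = 57-67 months.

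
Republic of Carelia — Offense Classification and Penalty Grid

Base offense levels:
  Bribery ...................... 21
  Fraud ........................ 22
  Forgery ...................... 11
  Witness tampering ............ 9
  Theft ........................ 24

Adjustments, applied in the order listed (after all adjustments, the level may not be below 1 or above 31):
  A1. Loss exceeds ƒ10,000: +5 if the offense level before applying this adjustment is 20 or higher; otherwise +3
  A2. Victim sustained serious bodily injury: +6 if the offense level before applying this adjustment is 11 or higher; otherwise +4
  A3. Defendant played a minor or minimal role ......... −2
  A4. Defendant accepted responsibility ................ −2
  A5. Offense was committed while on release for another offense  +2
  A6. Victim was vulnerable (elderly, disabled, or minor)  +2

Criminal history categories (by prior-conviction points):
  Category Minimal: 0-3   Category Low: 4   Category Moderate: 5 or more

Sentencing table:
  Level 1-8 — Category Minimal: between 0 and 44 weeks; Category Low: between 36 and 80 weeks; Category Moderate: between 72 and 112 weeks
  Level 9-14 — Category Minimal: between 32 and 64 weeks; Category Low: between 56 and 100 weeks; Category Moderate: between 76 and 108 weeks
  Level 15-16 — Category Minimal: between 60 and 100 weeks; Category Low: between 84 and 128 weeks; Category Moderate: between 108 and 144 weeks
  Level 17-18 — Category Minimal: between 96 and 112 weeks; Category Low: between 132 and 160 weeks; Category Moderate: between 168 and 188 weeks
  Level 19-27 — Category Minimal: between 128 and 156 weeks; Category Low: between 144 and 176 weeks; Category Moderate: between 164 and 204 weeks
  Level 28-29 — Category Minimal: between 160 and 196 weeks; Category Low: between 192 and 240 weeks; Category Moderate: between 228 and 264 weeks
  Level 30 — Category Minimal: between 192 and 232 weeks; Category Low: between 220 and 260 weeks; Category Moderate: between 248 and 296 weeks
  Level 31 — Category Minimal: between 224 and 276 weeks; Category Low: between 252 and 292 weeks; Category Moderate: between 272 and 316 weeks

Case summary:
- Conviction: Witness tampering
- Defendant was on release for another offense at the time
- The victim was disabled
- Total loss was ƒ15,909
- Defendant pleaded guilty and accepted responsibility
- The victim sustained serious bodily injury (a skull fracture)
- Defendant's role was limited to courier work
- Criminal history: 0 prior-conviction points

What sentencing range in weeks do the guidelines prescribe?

96-112 weeks

Base offense level for witness tampering: 9.
A1 applies (level before this adjustment is 9 < 20, so +3): 9 + 3 = 12.
A2 applies (level before this adjustment is 12 ≥ 11, so +6): 12 + 6 = 18.
A3 applies: 18 − 2 = 16.
A4 applies: 16 − 2 = 14.
A5 applies: 14 + 2 = 16.
A6 applies: 16 + 2 = 18.
Final offense level: 18.
Criminal history: 0 prior points → Category Minimal (0-3).
Level 18 falls in the 17-18 band.
Grid: Level 17-18 × Category Minimal = 96-112 weeks.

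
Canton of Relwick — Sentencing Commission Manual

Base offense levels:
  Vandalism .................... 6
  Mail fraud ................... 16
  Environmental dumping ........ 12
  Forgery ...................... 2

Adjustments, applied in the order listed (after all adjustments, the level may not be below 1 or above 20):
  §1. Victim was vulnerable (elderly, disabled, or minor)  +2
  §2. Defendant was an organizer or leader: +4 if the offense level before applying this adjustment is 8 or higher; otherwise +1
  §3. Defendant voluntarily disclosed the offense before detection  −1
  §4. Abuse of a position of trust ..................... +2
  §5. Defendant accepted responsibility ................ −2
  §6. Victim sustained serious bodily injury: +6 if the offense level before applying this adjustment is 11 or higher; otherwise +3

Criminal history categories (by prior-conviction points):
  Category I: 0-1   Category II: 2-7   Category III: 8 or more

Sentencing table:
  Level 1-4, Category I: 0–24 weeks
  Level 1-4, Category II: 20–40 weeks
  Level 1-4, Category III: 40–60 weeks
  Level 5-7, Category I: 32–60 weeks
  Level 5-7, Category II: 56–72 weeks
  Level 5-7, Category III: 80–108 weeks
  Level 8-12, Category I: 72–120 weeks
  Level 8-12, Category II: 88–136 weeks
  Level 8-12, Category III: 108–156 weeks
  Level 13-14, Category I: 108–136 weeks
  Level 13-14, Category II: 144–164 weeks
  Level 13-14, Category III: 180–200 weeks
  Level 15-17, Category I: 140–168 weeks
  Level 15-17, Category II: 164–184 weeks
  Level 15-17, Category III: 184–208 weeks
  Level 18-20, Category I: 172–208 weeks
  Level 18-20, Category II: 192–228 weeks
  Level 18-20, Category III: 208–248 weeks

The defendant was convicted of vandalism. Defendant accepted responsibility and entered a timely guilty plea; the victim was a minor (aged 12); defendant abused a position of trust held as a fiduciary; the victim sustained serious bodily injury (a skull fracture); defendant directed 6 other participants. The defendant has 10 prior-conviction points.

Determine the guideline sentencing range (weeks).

Base offense level for vandalism: 6.
§1 applies: 6 + 2 = 8.
§2 applies (level before this adjustment is 8 ≥ 8, so +4): 8 + 4 = 12.
§4 applies: 12 + 2 = 14.
§5 applies: 14 − 2 = 12.
§6 applies (level before this adjustment is 12 ≥ 11, so +6): 12 + 6 = 18.
Final offense level: 18.
Criminal history: 10 prior points → Category III (8+).
Level 18 falls in the 18-20 band.
Grid: Level 18-20 × Category III = 208-248 weeks.

208-248 weeks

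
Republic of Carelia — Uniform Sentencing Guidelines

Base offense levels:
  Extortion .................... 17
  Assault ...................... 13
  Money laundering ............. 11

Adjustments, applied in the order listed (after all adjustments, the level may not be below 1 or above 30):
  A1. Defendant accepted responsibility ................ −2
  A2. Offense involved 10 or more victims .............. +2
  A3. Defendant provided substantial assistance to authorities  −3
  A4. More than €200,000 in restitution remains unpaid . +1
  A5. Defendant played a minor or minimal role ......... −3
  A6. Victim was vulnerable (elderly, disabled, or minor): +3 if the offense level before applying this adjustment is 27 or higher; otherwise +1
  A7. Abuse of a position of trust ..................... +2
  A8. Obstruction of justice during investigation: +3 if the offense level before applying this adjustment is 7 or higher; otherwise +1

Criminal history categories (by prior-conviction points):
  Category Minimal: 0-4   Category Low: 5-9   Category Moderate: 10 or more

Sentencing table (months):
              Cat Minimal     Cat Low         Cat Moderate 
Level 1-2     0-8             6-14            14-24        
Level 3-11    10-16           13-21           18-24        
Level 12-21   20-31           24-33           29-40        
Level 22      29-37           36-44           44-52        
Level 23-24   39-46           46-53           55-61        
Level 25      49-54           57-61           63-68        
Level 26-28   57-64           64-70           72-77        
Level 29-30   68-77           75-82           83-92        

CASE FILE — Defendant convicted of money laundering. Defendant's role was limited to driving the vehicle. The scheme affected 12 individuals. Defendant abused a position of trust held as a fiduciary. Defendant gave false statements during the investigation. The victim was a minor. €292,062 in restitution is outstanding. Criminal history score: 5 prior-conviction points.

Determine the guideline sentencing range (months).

24-33 months

Base offense level for money laundering: 11.
A2 applies: 11 + 2 = 13.
A4 applies: 13 + 1 = 14.
A5 applies: 14 − 3 = 11.
A6 applies (level before this adjustment is 11 < 27, so +1): 11 + 1 = 12.
A7 applies: 12 + 2 = 14.
A8 applies (level before this adjustment is 14 ≥ 7, so +3): 14 + 3 = 17.
Final offense level: 17.
Criminal history: 5 prior points → Category Low (5-9).
Level 17 falls in the 12-21 band.
Grid: Level 12-21 × Category Low = 24-33 months.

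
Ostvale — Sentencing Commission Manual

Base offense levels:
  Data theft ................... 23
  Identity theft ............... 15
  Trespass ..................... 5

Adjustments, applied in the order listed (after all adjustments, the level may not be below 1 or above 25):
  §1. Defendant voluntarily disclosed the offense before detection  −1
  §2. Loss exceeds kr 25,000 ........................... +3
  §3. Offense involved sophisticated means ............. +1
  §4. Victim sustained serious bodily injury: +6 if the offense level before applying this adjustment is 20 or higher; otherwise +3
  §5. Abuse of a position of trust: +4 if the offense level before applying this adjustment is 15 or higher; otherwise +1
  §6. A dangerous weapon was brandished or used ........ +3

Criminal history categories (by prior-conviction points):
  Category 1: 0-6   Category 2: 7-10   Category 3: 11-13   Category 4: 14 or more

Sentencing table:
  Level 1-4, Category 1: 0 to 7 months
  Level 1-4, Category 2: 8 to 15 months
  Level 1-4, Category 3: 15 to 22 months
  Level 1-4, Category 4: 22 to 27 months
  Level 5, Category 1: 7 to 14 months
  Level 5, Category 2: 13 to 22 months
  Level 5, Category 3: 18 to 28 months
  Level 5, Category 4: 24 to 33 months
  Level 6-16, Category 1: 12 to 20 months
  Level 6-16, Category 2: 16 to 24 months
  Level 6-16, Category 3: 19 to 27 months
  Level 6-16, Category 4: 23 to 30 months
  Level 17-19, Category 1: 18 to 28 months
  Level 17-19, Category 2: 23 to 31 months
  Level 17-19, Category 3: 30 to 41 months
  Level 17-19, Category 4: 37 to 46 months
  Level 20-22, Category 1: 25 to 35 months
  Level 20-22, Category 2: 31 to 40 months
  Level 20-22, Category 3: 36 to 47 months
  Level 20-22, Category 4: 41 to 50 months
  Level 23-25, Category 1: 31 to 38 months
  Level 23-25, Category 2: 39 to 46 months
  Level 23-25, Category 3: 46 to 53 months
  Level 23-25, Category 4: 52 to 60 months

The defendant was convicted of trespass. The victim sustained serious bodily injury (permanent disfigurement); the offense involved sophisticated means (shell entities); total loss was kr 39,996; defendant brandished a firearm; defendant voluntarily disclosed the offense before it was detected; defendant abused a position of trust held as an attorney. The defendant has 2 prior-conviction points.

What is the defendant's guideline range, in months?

Base offense level for trespass: 5.
§1 applies: 5 − 1 = 4.
§2 applies: 4 + 3 = 7.
§3 applies: 7 + 1 = 8.
§4 applies (level before this adjustment is 8 < 20, so +3): 8 + 3 = 11.
§5 applies (level before this adjustment is 11 < 15, so +1): 11 + 1 = 12.
§6 applies: 12 + 3 = 15.
Final offense level: 15.
Criminal history: 2 prior points → Category 1 (0-6).
Level 15 falls in the 6-16 band.
Grid: Level 6-16 × Category 1 = 12-20 months.

12-20 months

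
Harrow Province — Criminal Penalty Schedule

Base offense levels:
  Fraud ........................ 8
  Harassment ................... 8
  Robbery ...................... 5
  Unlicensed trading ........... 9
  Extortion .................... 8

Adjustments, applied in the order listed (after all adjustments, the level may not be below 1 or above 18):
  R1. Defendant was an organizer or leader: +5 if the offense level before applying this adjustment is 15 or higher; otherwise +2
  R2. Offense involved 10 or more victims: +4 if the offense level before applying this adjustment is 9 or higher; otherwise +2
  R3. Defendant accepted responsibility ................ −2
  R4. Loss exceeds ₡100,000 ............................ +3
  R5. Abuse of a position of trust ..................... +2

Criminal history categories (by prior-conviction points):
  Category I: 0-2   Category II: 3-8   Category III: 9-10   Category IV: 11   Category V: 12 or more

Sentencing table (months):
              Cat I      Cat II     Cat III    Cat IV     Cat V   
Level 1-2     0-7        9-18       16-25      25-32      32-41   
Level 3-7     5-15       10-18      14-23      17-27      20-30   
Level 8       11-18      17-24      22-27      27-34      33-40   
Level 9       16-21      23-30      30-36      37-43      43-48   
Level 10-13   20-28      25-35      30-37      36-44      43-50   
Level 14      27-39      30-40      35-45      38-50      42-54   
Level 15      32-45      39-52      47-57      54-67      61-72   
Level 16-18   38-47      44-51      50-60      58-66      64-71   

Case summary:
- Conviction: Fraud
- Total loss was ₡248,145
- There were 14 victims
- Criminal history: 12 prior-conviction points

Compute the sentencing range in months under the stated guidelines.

Base offense level for fraud: 8.
R2 applies (level before this adjustment is 8 < 9, so +2): 8 + 2 = 10.
R3 does not apply.
R4 applies: 10 + 3 = 13.
Final offense level: 13.
Criminal history: 12 prior points → Category V (12+).
Level 13 falls in the 10-13 band.
Grid: Level 10-13 × Category V = 43-50 months.

43-50 months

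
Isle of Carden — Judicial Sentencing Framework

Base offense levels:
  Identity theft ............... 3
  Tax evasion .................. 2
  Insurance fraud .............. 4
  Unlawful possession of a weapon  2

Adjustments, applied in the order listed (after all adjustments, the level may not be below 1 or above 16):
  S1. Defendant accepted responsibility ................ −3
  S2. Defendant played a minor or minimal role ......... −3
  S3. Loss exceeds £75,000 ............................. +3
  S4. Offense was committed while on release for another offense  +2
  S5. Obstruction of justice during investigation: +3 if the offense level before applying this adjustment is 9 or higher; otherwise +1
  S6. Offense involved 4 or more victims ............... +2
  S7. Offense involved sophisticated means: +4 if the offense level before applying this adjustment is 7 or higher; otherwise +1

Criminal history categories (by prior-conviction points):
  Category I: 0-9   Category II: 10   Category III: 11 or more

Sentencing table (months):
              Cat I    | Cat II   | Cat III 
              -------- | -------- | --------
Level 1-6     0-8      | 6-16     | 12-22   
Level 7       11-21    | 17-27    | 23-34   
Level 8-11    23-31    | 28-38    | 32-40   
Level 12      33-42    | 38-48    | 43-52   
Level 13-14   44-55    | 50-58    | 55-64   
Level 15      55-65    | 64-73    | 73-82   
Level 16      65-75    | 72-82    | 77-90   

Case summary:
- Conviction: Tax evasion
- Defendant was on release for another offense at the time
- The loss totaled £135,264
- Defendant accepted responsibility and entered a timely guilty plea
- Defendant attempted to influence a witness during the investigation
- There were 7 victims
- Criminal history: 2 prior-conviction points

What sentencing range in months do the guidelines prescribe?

Base offense level for tax evasion: 2.
S1 applies: 2 − 3 = -1.
S3 applies: -1 + 3 = 2.
S4 applies: 2 + 2 = 4.
S5 applies (level before this adjustment is 4 < 9, so +1): 4 + 1 = 5.
S6 applies: 5 + 2 = 7.
S7 does not apply.
Final offense level: 7.
Criminal history: 2 prior points → Category I (0-9).
Level 7 falls in the 7 band.
Grid: Level 7 × Category I = 11-21 months.

11-21 months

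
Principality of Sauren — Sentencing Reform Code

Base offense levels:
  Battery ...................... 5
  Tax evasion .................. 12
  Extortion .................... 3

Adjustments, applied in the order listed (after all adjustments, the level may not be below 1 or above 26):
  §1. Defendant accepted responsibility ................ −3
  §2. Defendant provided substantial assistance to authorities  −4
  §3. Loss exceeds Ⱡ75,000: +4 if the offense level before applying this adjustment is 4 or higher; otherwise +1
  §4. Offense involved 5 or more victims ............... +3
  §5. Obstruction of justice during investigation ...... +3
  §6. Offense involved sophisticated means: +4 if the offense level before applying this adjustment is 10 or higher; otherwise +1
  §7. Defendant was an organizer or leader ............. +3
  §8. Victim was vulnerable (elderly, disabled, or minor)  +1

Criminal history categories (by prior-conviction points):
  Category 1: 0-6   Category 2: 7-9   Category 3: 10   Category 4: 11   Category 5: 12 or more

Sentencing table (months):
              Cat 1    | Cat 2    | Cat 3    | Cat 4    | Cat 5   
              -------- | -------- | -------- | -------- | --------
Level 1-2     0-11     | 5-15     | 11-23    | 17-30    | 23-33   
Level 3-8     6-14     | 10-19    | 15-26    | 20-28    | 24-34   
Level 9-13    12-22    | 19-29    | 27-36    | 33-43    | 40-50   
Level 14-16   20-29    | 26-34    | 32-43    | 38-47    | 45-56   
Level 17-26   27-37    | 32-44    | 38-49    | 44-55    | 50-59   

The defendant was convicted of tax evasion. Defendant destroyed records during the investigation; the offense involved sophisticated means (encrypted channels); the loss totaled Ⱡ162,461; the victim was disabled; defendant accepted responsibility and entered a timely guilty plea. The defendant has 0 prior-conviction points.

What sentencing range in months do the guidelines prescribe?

27-37 months

Base offense level for tax evasion: 12.
§1 applies: 12 − 3 = 9.
§2 does not apply.
§3 applies (level before this adjustment is 9 ≥ 4, so +4): 9 + 4 = 13.
§4 does not apply.
§5 applies: 13 + 3 = 16.
§6 applies (level before this adjustment is 16 ≥ 10, so +4): 16 + 4 = 20.
§8 applies: 20 + 1 = 21.
Final offense level: 21.
Criminal history: 0 prior points → Category 1 (0-6).
Level 21 falls in the 17-26 band.
Grid: Level 17-26 × Category 1 = 27-37 months.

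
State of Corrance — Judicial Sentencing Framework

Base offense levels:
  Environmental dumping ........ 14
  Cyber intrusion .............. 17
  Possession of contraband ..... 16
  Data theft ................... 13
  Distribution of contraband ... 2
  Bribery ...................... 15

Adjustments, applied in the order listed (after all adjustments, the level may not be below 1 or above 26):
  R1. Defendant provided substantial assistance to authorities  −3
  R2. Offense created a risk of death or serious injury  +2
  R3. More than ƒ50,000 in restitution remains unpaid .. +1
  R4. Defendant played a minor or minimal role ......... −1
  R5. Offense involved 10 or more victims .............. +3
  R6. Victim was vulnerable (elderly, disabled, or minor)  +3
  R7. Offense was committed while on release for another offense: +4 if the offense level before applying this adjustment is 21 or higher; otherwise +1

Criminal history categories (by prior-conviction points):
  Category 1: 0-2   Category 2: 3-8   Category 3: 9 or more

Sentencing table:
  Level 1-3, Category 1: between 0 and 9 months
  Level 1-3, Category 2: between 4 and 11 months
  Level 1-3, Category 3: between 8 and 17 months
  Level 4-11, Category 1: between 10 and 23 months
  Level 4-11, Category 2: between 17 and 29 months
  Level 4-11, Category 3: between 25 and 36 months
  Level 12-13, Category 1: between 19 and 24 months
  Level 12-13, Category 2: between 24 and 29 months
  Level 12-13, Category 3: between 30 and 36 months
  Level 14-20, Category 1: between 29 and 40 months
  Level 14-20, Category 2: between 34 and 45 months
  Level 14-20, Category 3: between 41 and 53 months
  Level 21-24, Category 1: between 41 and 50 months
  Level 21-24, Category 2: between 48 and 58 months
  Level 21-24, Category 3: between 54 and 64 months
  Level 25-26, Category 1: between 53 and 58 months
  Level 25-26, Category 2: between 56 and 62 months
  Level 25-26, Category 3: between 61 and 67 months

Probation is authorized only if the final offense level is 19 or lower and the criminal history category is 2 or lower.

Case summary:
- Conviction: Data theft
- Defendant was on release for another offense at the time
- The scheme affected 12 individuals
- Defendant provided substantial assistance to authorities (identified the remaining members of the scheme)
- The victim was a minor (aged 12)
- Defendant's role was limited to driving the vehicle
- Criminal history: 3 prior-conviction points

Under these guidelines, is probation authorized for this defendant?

Base offense level for data theft: 13.
R1 applies: 13 − 3 = 10.
R3 does not apply.
R4 applies: 10 − 1 = 9.
R5 applies: 9 + 3 = 12.
R6 applies: 12 + 3 = 15.
R7 applies (level before this adjustment is 15 < 21, so +1): 15 + 1 = 16.
Final offense level: 16.
Criminal history: 3 prior points → Category 2 (3-8).
Level 16 falls in the 14-20 band.
Grid: Level 14-20 × Category 2 = 34-45 months.
Probation check: level 16 ≤ 19 and category 2 ≤ 2 → eligible.

Yes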